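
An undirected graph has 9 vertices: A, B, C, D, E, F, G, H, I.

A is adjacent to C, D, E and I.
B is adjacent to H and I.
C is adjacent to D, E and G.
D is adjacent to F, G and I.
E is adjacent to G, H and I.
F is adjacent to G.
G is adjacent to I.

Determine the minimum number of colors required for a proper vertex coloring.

D, F, G form a triangle, so at least 3 colors are needed.
3 colors suffice: A=blue, B=red, C=green, D=red, E=red, F=green, G=blue, H=blue, I=green. Each edge has distinct colors on its endpoints.

3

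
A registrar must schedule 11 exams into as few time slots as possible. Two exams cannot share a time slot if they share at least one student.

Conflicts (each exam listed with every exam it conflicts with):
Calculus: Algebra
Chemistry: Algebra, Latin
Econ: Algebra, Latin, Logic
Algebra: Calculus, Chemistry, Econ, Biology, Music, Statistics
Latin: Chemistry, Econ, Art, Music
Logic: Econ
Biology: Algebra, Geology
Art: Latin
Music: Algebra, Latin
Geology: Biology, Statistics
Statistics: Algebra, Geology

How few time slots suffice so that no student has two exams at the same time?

Biology and Geology conflict, so at least 2 time slots are needed.
2 time slots suffice: time slot 1 → {Algebra, Latin, Logic, Geology}; time slot 2 → {Calculus, Chemistry, Econ, Biology, Art, Music, Statistics}. No two conflicting exams share a time slot.

2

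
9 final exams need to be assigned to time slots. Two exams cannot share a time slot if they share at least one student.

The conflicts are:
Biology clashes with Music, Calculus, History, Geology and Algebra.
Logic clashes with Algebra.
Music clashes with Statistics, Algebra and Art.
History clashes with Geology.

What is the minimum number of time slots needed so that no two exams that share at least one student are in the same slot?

3

Biology, Music, Algebra pairwise conflict, so at least 3 time slots are needed.
Using 3 time slots: Biology=1, Logic=1, Music=2, Statistics=1, Calculus=2, History=2, Geology=3, Algebra=3, Art=1. Every pair that conflicts lands in different time slots.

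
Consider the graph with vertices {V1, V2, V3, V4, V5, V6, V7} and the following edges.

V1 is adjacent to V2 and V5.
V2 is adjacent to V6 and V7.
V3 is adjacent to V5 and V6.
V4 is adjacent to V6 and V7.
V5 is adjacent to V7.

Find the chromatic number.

3

The cycle V6-V2-V1-V5-V3-V6 has odd length 5, so it cannot be 2-colored; at least 3 colors are needed.
3 colors suffice: color 1 → {V2, V4, V5}; color 2 → {V1, V6, V7}; color 3 → {V3}. No two adjacent vertices share a color.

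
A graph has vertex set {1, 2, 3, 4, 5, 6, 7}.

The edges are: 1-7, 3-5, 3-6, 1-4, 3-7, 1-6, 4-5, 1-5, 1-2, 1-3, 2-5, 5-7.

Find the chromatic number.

1, 3, 5, 7 are mutually adjacent (a clique of size 4), so at least 4 colors are needed.
4 colors suffice: color a → {1}; color b → {5, 6}; color c → {2, 3, 4}; color d → {7}. No two adjacent vertices share a color.

4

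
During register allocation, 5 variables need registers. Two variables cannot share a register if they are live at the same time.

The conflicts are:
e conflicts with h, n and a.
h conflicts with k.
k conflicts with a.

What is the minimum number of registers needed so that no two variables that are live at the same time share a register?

e and n conflict, so at least 2 registers are needed.
2 registers suffice: register 1 → {e, k}; register 2 → {h, n, a}. Each listed conflict is separated.

2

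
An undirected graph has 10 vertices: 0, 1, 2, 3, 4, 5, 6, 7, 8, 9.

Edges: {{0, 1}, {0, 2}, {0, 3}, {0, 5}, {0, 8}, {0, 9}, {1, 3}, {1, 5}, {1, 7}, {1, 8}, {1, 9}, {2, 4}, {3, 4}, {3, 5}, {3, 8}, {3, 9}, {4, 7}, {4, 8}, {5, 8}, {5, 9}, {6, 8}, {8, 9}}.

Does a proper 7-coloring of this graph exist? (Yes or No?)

The chromatic number is 6. 0, 1, 3, 5, 8, 9 are pairwise adjacent (a clique of size 6), so at least 6 colors are needed.
6 colors suffice: color a → {2, 7, 8}; color b → {1, 4, 6}; color c → {0}; color d → {3}; color e → {9}; color f → {5}.
Since 7 ≥ 6, a proper 7-coloring certainly exists.

Yes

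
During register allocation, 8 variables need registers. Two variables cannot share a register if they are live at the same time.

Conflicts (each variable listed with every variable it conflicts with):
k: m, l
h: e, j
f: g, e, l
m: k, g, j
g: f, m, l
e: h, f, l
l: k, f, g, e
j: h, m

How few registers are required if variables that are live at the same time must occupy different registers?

f, e, l pairwise conflict, so at least 3 registers are needed.
3 registers suffice: register 1 → {h, m, l}; register 2 → {k, g, e, j}; register 3 → {f}. No two conflicting variables share a register.

3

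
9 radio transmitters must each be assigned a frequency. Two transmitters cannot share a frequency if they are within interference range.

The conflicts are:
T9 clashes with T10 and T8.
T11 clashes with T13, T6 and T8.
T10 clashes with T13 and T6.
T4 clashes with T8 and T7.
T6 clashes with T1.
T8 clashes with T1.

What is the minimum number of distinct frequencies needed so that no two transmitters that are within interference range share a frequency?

3

The cycle T11-T13-T10-T9-T8-T11 has odd length 5, so it cannot be 2-colored; at least 3 frequencies are needed.
A valid assignment using 3 frequencies: T9=2, T11=3, T10=1, T13=2, T4=2, T6=2, T8=1, T7=1, T1=3. Each listed conflict is separated.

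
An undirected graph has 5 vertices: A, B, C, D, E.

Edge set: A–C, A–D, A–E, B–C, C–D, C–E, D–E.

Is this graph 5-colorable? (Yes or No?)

The chromatic number is 4. A, C, D, E form a clique, so at least 4 colors are needed.
A valid assignment using 4 colors: A=blue, B=blue, C=red, D=yellow, E=green.
Since 5 ≥ 4, a proper 5-coloring certainly exists.

Yes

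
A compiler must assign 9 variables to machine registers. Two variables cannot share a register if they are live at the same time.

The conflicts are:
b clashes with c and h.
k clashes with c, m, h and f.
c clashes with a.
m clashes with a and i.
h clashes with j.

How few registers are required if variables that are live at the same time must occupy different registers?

2

m and a conflict, so at least 2 registers are needed.
2 registers suffice: register 1 → {b, k, a, i, j}; register 2 → {c, m, h, f}. Each listed conflict is separated.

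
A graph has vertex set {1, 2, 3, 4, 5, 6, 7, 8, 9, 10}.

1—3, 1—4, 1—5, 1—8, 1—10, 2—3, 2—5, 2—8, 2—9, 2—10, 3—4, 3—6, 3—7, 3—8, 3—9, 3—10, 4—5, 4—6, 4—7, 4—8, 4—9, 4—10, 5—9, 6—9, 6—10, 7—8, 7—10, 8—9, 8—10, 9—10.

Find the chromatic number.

3, 4, 7, 8, 10 form a clique, so at least 5 colors are needed.
A valid assignment using 5 colors: 1=e, 2=b, 3=a, 4=b, 5=a, 6=d, 7=e, 8=d, 9=e, 10=c. No two adjacent vertices share a color.

5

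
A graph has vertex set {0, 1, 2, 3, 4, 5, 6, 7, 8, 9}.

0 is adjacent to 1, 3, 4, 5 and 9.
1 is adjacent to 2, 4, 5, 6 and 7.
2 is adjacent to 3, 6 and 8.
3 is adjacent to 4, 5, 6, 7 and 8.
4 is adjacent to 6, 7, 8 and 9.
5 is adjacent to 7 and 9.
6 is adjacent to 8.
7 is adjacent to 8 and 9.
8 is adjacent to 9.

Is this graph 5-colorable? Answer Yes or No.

Yes

The chromatic number is 4. 3, 4, 6, 8 are pairwise adjacent (a clique of size 4), so at least 4 colors are needed.
A valid assignment using 4 colors: 0=green, 1=blue, 2=red, 3=blue, 4=red, 5=red, 6=yellow, 7=yellow, 8=green, 9=blue.
Since 5 ≥ 4, a proper 5-coloring certainly exists.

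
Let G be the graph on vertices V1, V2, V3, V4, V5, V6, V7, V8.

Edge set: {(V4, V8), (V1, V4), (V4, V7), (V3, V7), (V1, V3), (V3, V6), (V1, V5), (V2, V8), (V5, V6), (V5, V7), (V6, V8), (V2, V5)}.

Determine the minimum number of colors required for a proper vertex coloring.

The cycle V7-V3-V6-V8-V4-V7 has odd length 5, so it cannot be 2-colored; at least 3 colors are needed.
3 colors suffice: color 1 → {V3, V5, V8}; color 2 → {V1, V2, V6, V7}; color 3 → {V4}. Each edge has distinct colors on its endpoints.

3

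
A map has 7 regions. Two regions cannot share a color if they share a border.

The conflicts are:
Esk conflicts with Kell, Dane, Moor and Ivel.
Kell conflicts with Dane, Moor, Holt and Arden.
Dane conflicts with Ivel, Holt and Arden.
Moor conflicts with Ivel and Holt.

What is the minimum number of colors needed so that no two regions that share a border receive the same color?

3

Esk, Kell, Moor are mutually in conflict, so at least 3 colors are needed.
3 colors suffice: Esk=3, Kell=1, Dane=2, Moor=2, Ivel=1, Holt=3, Arden=3. Every pair that conflicts lands in different colors.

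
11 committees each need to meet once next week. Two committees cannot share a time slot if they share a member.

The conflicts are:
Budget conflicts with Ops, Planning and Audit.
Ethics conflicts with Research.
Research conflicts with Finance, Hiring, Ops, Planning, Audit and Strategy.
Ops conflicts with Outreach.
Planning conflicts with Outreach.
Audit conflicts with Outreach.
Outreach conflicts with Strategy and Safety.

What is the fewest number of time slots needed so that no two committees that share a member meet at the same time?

2

Outreach and Safety conflict, so at least 2 time slots are needed.
2 time slots suffice: time slot 1 → {Budget, Research, Outreach}; time slot 2 → {Ethics, Finance, Hiring, Ops, Planning, Audit, Strategy, Safety}. Each listed conflict is separated.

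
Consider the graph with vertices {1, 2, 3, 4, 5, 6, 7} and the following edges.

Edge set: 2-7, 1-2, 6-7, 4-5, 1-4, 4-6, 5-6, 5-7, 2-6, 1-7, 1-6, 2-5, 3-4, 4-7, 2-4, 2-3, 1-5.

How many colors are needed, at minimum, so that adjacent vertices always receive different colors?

1, 2, 4, 5, 6, 7 are mutually adjacent (a clique of size 6), so at least 6 colors are needed.
A valid assignment using 6 colors: 1=purple, 2=blue, 3=green, 4=red, 5=yellow, 6=green, 7=orange. Every edge joins two different colors.

6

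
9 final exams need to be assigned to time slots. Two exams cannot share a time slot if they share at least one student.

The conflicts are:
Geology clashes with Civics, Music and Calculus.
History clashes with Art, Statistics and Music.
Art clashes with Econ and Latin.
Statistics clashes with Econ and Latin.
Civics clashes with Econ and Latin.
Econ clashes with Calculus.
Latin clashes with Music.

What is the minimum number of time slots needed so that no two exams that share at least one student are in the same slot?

2

Geology and Music conflict, so at least 2 time slots are needed.
2 time slots suffice: time slot 1 → {Geology, History, Econ, Latin}; time slot 2 → {Art, Statistics, Civics, Music, Calculus}. No two conflicting exams share a time slot.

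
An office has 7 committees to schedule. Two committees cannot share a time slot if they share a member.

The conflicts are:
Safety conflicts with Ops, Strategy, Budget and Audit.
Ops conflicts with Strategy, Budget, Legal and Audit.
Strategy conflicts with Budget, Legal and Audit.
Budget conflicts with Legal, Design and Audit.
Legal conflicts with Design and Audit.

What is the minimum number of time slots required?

Safety, Ops, Strategy, Budget, Audit are mutually in conflict, so at least 5 time slots are needed.
5 time slots suffice: time slot 1 → {Budget}; time slot 2 → {Ops, Design}; time slot 3 → {Strategy}; time slot 4 → {Audit}; time slot 5 → {Safety, Legal}. No two conflicting committees share a time slot.

5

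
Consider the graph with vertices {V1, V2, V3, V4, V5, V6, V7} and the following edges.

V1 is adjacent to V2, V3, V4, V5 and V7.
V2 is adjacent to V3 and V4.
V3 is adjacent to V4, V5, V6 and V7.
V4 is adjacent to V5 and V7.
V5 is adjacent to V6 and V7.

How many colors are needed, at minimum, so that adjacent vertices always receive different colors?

V1, V3, V4, V5, V7 form a clique, so at least 5 colors are needed.
5 colors suffice: color red → {V3}; color blue → {V1, V6}; color green → {V2, V5}; color yellow → {V4}; color purple → {V7}. No two adjacent vertices share a color.

5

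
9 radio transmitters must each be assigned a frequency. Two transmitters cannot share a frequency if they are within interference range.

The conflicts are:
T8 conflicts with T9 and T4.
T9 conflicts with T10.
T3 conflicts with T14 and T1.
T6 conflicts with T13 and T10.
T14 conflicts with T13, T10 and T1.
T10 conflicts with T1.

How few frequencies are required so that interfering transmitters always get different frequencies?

T14, T10, T1 all conflict with each other, so at least 3 frequencies are needed.
Using 3 frequencies: T8=1, T9=2, T3=1, T6=2, T14=2, T13=1, T4=2, T10=1, T1=3. Every pair that conflicts lands in different frequencies.

3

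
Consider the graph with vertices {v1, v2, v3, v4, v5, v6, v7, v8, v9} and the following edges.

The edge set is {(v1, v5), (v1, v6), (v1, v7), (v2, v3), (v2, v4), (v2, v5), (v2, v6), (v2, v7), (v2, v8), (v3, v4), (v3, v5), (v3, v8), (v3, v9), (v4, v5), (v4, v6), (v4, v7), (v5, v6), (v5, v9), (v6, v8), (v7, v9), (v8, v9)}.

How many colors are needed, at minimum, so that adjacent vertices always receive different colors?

v2, v4, v5, v6 are pairwise adjacent (a clique of size 4), so at least 4 colors are needed.
4 colors suffice: color 1 → {v5, v7, v8}; color 2 → {v1, v2, v9}; color 3 → {v4}; color 4 → {v3, v6}. No two adjacent vertices share a color.

4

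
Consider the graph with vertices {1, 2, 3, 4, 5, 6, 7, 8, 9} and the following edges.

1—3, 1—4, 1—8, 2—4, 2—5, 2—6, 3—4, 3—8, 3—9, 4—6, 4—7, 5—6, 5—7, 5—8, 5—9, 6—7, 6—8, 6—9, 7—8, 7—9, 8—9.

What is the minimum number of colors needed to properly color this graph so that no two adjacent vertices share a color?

5, 6, 7, 8, 9 are pairwise adjacent (a clique of size 5), so at least 5 colors are needed.
One proper 5-coloring: 1=green, 2=green, 3=red, 4=blue, 5=yellow, 6=red, 7=purple, 8=blue, 9=green. Every edge joins two different colors.

5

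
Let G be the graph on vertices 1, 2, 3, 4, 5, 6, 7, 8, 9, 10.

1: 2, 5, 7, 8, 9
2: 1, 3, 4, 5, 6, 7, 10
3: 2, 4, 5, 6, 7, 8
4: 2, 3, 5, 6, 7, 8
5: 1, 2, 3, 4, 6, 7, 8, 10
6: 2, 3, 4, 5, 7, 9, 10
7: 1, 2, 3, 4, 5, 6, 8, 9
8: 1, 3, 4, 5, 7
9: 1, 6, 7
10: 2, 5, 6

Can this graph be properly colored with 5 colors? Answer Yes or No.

2, 3, 4, 5, 6, 7 are mutually adjacent (a clique of size 6), so at least 6 colors are needed.
So 5 colors are not enough.

No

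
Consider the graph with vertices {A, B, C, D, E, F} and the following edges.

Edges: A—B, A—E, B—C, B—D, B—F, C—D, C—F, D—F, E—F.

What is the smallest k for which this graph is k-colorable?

B, C, D, F form a clique, so at least 4 colors are needed.
A valid assignment using 4 colors: A=1, B=2, C=3, D=4, E=2, F=1. Each edge has distinct colors on its endpoints.

4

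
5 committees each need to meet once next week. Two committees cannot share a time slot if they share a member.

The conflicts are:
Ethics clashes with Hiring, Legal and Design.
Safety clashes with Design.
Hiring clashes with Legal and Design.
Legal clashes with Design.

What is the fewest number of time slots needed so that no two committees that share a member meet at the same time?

4

Ethics, Hiring, Legal, Design all conflict with each other, so at least 4 time slots are needed.
4 time slots suffice: Ethics=3, Safety=2, Hiring=4, Legal=2, Design=1. No two conflicting committees share a time slot.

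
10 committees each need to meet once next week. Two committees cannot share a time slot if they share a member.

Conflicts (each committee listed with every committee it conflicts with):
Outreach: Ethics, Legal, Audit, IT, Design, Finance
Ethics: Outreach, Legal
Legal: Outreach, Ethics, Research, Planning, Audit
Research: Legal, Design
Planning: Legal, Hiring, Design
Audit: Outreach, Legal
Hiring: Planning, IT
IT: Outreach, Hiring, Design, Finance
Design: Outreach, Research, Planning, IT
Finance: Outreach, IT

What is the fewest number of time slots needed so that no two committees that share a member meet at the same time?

3

Outreach, IT, Design are mutually in conflict, so at least 3 time slots are needed.
3 time slots suffice: time slot 1 → {Outreach, Research, Planning}; time slot 2 → {Legal, Hiring, Design, Finance}; time slot 3 → {Ethics, Audit, IT}. No two conflicting committees share a time slot.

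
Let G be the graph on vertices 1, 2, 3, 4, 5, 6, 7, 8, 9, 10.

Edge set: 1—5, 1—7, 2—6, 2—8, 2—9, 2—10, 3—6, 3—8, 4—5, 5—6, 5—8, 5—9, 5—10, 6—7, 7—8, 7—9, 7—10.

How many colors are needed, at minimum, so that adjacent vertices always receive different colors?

2 and 6 are adjacent, so at least 2 colors are needed.
2 colors suffice: 1=b, 2=a, 3=a, 4=b, 5=a, 6=b, 7=a, 8=b, 9=b, 10=b. No two adjacent vertices share a color.

2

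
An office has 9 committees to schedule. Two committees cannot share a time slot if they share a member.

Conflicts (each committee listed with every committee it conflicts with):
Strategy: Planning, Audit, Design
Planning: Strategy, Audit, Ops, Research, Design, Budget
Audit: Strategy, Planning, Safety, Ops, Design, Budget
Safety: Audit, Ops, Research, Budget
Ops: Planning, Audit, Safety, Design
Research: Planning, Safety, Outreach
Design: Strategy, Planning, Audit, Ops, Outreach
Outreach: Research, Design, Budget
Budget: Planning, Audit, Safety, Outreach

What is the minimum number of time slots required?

Planning, Audit, Ops, Design are mutually in conflict, so at least 4 time slots are needed.
4 time slots suffice: time slot 1 → {Planning, Safety, Outreach}; time slot 2 → {Audit, Research}; time slot 3 → {Design, Budget}; time slot 4 → {Strategy, Ops}. No two conflicting committees share a time slot.

4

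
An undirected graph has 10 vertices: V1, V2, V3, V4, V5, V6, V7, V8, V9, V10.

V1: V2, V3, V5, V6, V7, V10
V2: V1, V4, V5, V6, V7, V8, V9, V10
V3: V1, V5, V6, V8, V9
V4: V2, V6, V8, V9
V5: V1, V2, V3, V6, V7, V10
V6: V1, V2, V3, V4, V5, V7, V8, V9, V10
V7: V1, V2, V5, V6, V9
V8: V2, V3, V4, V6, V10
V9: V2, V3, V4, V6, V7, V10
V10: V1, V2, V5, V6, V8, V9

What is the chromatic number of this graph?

V1, V2, V5, V6, V10 are pairwise adjacent (a clique of size 5), so at least 5 colors are needed.
5 colors suffice: color R → {V6}; color B → {V2, V3}; color G → {V5, V8, V9}; color Y → {V1, V4}; color P → {V7, V10}. No two adjacent vertices share a color.

5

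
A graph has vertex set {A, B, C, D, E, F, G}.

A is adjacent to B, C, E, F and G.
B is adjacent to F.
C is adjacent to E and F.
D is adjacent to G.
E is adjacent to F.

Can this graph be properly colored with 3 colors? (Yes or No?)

A, C, E, F are pairwise adjacent (a clique of size 4), so at least 4 colors are needed.
So 3 colors are not enough.

No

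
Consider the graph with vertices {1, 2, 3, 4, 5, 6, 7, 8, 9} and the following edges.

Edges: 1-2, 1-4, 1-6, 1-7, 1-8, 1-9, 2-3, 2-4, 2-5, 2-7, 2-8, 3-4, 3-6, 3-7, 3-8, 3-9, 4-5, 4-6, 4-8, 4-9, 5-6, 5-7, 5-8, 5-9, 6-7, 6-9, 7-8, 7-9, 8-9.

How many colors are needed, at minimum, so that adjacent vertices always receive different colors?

1, 4, 8, 9 form a clique, so at least 4 colors are needed.
A valid assignment using 4 colors: 1=d, 2=a, 3=d, 4=c, 5=d, 6=b, 7=c, 8=b, 9=a. Every edge joins two different colors.

4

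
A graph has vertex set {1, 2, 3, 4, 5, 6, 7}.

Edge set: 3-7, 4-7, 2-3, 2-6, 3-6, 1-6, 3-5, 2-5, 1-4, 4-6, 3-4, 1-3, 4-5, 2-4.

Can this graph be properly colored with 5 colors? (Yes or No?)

The chromatic number is 4. 1, 3, 4, 6 form a clique, so at least 4 colors are needed.
4 colors suffice: 1=yellow, 2=yellow, 3=blue, 4=red, 5=green, 6=green, 7=green.
Since 5 ≥ 4, a proper 5-coloring certainly exists.

Yes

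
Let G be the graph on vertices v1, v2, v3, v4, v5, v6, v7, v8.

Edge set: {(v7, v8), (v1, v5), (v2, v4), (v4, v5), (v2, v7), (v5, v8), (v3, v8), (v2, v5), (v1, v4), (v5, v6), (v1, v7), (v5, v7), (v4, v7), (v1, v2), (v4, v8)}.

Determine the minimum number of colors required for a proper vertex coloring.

v1, v2, v4, v5, v7 are mutually adjacent (a clique of size 5), so at least 5 colors are needed.
A valid assignment using 5 colors: v1=5, v2=4, v3=1, v4=3, v5=1, v6=2, v7=2, v8=4. Every edge joins two different colors.

5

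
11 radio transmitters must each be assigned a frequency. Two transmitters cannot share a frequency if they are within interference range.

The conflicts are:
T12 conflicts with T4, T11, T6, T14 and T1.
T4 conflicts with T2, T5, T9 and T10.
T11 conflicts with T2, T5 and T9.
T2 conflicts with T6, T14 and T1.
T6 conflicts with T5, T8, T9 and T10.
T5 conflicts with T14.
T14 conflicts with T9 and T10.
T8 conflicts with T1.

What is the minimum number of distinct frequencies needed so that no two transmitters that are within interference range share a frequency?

T14 and T10 conflict, so at least 2 frequencies are needed.
2 frequencies suffice: T12=2, T4=1, T11=1, T2=2, T6=1, T5=2, T14=1, T8=2, T9=2, T1=1, T10=2. No two conflicting transmitters share a frequency.

2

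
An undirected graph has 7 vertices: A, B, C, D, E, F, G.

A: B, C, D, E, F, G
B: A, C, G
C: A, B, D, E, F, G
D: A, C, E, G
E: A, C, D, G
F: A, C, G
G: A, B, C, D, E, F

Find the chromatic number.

5

A, C, D, E, G form a clique, so at least 5 colors are needed.
One proper 5-coloring: A=2, B=4, C=1, D=5, E=4, F=4, G=3. Every edge joins two different colors.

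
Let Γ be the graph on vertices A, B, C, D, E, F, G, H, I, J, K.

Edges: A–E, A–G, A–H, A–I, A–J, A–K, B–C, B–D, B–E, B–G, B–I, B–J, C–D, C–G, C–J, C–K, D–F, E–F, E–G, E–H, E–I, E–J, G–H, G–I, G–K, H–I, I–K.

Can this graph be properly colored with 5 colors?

The chromatic number is 5. A, E, G, H, I form a clique, so at least 5 colors are needed.
A valid assignment using 5 colors: A=4, B=4, C=1, D=2, E=1, F=3, G=2, H=5, I=3, J=2, K=5.
That is already a proper 5-coloring.

Yes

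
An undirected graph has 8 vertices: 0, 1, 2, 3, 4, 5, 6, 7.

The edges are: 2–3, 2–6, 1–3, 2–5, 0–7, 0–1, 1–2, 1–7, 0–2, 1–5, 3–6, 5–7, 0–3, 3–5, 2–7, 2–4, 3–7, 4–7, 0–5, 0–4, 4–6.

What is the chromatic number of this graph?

6

0, 1, 2, 3, 5, 7 are mutually adjacent (a clique of size 6), so at least 6 colors are needed.
A valid assignment using 6 colors: 0=d, 1=f, 2=a, 3=c, 4=c, 5=e, 6=b, 7=b. Each edge has distinct colors on its endpoints.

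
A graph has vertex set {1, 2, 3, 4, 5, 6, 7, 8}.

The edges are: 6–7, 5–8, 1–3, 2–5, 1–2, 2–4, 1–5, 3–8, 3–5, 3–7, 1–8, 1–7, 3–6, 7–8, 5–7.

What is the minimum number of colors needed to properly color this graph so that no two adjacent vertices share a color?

5

1, 3, 5, 7, 8 are mutually adjacent (a clique of size 5), so at least 5 colors are needed.
One proper 5-coloring: 1=c, 2=a, 3=b, 4=b, 5=d, 6=c, 7=a, 8=e. Every edge joins two different colors.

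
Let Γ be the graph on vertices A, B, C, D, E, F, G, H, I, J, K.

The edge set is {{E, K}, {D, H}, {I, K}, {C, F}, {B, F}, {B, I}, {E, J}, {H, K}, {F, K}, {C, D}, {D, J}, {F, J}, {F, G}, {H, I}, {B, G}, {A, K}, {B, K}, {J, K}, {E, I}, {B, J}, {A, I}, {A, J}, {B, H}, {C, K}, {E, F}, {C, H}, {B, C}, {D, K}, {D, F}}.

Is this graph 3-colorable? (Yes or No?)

D, F, J, K are pairwise adjacent (a clique of size 4), so at least 4 colors are needed.
So 3 colors are not enough.

No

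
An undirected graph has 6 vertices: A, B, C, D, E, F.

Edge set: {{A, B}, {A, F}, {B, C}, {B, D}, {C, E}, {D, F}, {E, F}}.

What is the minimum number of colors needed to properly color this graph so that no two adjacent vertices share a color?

3

The cycle C-B-D-F-E-C has odd length 5, so it cannot be 2-colored; at least 3 colors are needed.
3 colors suffice: color 1 → {B, F}; color 2 → {A, C, D}; color 3 → {E}. Every edge joins two different colors.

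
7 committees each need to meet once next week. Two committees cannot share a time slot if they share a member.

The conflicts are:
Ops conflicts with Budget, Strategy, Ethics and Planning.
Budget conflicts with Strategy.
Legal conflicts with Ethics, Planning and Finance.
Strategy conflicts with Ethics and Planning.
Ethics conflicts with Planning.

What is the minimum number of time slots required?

4

Ops, Strategy, Ethics, Planning are mutually in conflict, so at least 4 time slots are needed.
4 time slots suffice: time slot 1 → {Legal, Strategy}; time slot 2 → {Budget, Ethics, Finance}; time slot 3 → {Ops}; time slot 4 → {Planning}. Each listed conflict is separated.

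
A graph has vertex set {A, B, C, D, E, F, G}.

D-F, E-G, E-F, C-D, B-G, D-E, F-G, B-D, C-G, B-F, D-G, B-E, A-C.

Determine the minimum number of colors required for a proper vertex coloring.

B, D, E, F, G are pairwise adjacent (a clique of size 5), so at least 5 colors are needed.
5 colors suffice: color red → {A, D}; color blue → {G}; color green → {C, F}; color yellow → {B}; color purple → {E}. Every edge joins two different colors.

5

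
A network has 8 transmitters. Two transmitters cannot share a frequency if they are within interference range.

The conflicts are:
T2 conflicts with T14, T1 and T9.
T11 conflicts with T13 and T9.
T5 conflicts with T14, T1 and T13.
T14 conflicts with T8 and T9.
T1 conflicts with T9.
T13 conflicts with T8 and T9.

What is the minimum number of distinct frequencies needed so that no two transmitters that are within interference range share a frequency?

T2, T1, T9 are mutually in conflict, so at least 3 frequencies are needed.
3 frequencies suffice: frequency 1 → {T5, T8, T9}; frequency 2 → {T14, T1, T13}; frequency 3 → {T2, T11}. Each listed conflict is separated.

3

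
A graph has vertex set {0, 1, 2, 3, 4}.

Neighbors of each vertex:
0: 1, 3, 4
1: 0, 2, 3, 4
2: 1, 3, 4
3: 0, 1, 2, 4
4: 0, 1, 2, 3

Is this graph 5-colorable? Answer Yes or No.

Yes

The chromatic number is 4. 0, 1, 3, 4 are mutually adjacent (a clique of size 4), so at least 4 colors are needed.
4 colors suffice: color a → {4}; color b → {3}; color c → {1}; color d → {0, 2}.
Since 5 ≥ 4, a proper 5-coloring certainly exists.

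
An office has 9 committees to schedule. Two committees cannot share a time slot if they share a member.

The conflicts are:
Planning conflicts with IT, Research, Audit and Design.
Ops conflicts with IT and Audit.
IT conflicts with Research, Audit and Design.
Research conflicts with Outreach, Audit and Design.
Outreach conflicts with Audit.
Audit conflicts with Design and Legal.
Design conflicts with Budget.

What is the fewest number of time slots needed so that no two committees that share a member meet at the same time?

5

Planning, IT, Research, Audit, Design all conflict with each other, so at least 5 time slots are needed.
5 time slots suffice: Planning=5, Ops=2, IT=3, Research=2, Outreach=3, Audit=1, Design=4, Legal=2, Budget=1. Each listed conflict is separated.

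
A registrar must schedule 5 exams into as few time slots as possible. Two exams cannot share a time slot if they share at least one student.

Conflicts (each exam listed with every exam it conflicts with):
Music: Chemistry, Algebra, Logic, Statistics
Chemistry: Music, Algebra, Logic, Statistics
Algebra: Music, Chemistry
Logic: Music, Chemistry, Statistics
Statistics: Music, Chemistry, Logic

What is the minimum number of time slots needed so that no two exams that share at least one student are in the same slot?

Music, Chemistry, Logic, Statistics all conflict with each other, so at least 4 time slots are needed.
4 time slots suffice: time slot 1 → {Chemistry}; time slot 2 → {Music}; time slot 3 → {Algebra, Logic}; time slot 4 → {Statistics}. Every pair that conflicts lands in different time slots.

4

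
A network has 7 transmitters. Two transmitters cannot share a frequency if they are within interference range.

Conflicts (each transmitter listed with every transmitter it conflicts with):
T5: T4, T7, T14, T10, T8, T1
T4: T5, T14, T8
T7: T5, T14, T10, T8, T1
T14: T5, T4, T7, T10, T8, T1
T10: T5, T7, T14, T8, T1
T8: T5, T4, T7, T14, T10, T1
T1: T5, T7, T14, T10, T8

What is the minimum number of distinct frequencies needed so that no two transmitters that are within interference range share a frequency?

6

T5, T7, T14, T10, T8, T1 pairwise conflict, so at least 6 frequencies are needed.
6 frequencies suffice: T5=1, T4=4, T7=5, T14=2, T10=6, T8=3, T1=4. No two conflicting transmitters share a frequency.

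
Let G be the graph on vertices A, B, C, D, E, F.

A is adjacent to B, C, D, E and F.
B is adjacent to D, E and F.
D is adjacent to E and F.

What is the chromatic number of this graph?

4

A, B, D, E are mutually adjacent (a clique of size 4), so at least 4 colors are needed.
4 colors suffice: color red → {A}; color blue → {C, D}; color green → {B}; color yellow → {E, F}. No two adjacent vertices share a color.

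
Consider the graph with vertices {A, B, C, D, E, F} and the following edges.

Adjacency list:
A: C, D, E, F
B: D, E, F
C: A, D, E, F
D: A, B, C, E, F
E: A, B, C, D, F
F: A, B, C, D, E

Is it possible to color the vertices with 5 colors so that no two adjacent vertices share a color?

The chromatic number is 5. A, C, D, E, F are pairwise adjacent (a clique of size 5), so at least 5 colors are needed.
5 colors suffice: A=4, B=4, C=5, D=1, E=3, F=2.
That is already a proper 5-coloring.

Yes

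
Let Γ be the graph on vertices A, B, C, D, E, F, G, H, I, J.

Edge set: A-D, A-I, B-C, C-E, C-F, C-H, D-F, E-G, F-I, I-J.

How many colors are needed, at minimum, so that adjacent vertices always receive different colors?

2

E and G are adjacent, so at least 2 colors are needed.
2 colors suffice: A=2, B=2, C=1, D=1, E=2, F=2, G=1, H=2, I=1, J=2. Each edge has distinct colors on its endpoints.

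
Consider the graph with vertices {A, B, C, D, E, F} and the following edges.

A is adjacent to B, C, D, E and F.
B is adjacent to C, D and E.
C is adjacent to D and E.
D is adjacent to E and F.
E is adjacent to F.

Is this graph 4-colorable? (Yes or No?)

No

A, B, C, D, E form a clique, so at least 5 colors are needed.
So 4 colors are not enough.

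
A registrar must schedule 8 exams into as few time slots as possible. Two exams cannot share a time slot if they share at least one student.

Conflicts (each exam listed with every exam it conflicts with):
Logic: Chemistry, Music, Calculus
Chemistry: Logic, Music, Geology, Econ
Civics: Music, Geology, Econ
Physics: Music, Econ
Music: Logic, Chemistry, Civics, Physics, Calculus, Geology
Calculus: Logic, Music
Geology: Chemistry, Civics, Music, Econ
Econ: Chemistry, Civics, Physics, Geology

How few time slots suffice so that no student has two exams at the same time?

Civics, Music, Geology are mutually in conflict, so at least 3 time slots are needed.
3 time slots suffice: time slot 1 → {Music, Econ}; time slot 2 → {Logic, Physics, Geology}; time slot 3 → {Chemistry, Civics, Calculus}. Each listed conflict is separated.

3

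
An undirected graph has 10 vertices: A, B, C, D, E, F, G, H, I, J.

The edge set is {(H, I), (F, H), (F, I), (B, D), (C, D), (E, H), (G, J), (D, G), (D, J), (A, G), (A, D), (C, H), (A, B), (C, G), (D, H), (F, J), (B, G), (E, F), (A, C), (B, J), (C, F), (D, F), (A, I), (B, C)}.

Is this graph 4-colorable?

No

A, B, C, D, G form a clique, so at least 5 colors are needed.
So 4 colors are not enough.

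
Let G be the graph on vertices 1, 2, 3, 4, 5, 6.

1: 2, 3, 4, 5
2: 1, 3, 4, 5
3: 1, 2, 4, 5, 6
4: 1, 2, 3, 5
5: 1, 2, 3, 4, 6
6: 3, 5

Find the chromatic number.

5

1, 2, 3, 4, 5 are pairwise adjacent (a clique of size 5), so at least 5 colors are needed.
5 colors suffice: 1=e, 2=d, 3=b, 4=c, 5=a, 6=c. No two adjacent vertices share a color.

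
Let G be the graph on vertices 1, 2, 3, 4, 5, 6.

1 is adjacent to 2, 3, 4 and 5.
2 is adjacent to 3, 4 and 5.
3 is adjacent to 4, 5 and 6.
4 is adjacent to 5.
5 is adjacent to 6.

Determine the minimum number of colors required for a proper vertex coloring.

5

1, 2, 3, 4, 5 are pairwise adjacent (a clique of size 5), so at least 5 colors are needed.
A valid assignment using 5 colors: 1=green, 2=purple, 3=blue, 4=yellow, 5=red, 6=green. Every edge joins two different colors.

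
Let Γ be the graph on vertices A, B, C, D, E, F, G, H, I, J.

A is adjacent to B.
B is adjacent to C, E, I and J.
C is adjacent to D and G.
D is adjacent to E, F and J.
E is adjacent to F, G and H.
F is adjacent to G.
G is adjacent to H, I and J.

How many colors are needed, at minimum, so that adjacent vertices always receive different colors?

D, E, F form a triangle, so at least 3 colors are needed.
A valid assignment using 3 colors: A=blue, B=red, C=blue, D=red, E=blue, F=green, G=red, H=green, I=blue, J=blue. No two adjacent vertices share a color.

3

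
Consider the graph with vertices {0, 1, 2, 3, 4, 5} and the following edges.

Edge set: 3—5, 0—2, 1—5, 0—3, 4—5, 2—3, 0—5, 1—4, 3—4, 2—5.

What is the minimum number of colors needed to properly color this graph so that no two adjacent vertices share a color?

4

0, 2, 3, 5 are mutually adjacent (a clique of size 4), so at least 4 colors are needed.
4 colors suffice: color red → {5}; color blue → {1, 3}; color green → {2, 4}; color yellow → {0}. No two adjacent vertices share a color.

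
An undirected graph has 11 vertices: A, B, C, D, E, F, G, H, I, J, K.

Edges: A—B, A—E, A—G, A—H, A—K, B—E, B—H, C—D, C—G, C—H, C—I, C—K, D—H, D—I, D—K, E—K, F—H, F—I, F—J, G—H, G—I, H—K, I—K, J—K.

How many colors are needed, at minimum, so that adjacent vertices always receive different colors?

4

C, D, H, K are pairwise adjacent (a clique of size 4), so at least 4 colors are needed.
4 colors suffice: color 1 → {B, F, G, K}; color 2 → {E, H, I, J}; color 3 → {A, C}; color 4 → {D}. No two adjacent vertices share a color.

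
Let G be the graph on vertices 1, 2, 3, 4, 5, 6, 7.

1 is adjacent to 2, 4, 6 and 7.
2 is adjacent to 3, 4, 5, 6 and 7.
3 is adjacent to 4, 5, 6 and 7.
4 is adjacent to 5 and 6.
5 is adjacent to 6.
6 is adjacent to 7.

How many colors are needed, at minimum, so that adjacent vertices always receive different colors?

5

2, 3, 4, 5, 6 are pairwise adjacent (a clique of size 5), so at least 5 colors are needed.
One proper 5-coloring: 1=yellow, 2=blue, 3=yellow, 4=green, 5=purple, 6=red, 7=green. No two adjacent vertices share a color.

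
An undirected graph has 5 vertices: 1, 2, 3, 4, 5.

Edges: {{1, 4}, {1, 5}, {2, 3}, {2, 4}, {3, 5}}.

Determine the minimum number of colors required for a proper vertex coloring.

The cycle 3-5-1-4-2-3 has odd length 5, so it cannot be 2-colored; at least 3 colors are needed.
One proper 3-coloring: 1=a, 2=a, 3=c, 4=b, 5=b. Each edge has distinct colors on its endpoints.

3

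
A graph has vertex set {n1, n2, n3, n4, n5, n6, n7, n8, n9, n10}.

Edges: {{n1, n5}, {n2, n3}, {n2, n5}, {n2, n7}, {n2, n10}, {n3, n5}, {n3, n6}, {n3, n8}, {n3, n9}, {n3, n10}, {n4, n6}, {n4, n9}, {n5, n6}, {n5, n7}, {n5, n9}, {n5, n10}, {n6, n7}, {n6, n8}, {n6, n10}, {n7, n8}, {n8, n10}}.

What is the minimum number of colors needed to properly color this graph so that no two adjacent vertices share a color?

n2, n3, n5, n10 form a clique, so at least 4 colors are needed.
4 colors suffice: color 1 → {n4, n5, n8}; color 2 → {n1, n2, n6, n9}; color 3 → {n3, n7}; color 4 → {n10}. Every edge joins two different colors.

4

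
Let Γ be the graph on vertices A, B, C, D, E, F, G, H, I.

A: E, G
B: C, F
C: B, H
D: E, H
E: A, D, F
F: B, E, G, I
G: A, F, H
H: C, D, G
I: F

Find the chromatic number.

3

The cycle D-E-A-G-H-D has odd length 5, so it cannot be 2-colored; at least 3 colors are needed.
3 colors suffice: color 1 → {A, F, H}; color 2 → {C, E, G, I}; color 3 → {B, D}. Each edge has distinct colors on its endpoints.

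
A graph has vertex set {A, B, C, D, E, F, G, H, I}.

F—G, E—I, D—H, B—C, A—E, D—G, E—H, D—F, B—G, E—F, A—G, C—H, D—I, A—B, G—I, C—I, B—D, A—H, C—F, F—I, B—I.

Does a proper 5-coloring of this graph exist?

The chromatic number is 4. B, D, G, I are mutually adjacent (a clique of size 4), so at least 4 colors are needed.
4 colors suffice: color 1 → {A, I}; color 2 → {G, H}; color 3 → {C, D, E}; color 4 → {B, F}.
Since 5 ≥ 4, a proper 5-coloring certainly exists.

Yes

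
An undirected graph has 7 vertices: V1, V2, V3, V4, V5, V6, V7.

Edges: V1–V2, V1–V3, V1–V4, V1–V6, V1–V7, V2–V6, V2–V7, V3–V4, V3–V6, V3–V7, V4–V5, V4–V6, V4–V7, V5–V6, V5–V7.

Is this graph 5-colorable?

The chromatic number is 4. V1, V3, V4, V6 are mutually adjacent (a clique of size 4), so at least 4 colors are needed.
A valid assignment using 4 colors: V1=1, V2=3, V3=4, V4=3, V5=1, V6=2, V7=2.
Since 5 ≥ 4, a proper 5-coloring certainly exists.

Yes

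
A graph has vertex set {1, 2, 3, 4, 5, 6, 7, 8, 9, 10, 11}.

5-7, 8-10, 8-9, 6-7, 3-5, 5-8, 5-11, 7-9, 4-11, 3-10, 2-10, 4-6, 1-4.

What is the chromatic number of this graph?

3

The cycle 5-7-6-4-11-5 has odd length 5, so it cannot be 2-colored; at least 3 colors are needed.
3 colors suffice: color red → {4, 5, 9, 10}; color blue → {1, 2, 3, 7, 8, 11}; color green → {6}. No two adjacent vertices share a color.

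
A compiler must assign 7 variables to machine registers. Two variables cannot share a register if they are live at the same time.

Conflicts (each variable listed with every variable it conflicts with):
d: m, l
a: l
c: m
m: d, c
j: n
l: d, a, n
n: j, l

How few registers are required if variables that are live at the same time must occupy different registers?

l and n conflict, so at least 2 registers are needed.
A valid assignment using 2 registers: d=2, a=2, c=2, m=1, j=1, l=1, n=2. Every pair that conflicts lands in different registers.

2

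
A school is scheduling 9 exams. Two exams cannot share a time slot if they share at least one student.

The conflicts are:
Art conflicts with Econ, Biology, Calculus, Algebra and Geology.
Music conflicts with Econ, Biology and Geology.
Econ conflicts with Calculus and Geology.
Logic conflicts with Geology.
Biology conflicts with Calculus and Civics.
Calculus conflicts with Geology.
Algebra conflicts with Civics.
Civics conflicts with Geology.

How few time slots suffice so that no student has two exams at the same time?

Art, Econ, Calculus, Geology are mutually in conflict, so at least 4 time slots are needed.
4 time slots suffice: time slot 1 → {Biology, Algebra, Geology}; time slot 2 → {Art, Music, Logic, Civics}; time slot 3 → {Econ}; time slot 4 → {Calculus}. Every pair that conflicts lands in different time slots.

4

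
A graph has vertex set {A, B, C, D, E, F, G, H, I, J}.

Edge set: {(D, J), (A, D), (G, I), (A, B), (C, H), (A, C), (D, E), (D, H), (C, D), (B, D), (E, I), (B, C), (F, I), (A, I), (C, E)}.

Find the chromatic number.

A, B, C, D are pairwise adjacent (a clique of size 4), so at least 4 colors are needed.
4 colors suffice: color 1 → {D, I}; color 2 → {C, F, G, J}; color 3 → {A, E, H}; color 4 → {B}. Each edge has distinct colors on its endpoints.

4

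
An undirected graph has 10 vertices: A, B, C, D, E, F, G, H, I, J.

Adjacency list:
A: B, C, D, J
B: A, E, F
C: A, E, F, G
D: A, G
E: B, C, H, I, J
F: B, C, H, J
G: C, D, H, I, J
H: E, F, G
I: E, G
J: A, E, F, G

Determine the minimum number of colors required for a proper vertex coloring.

2

B and E are adjacent, so at least 2 colors are needed.
A valid assignment using 2 colors: A=1, B=2, C=2, D=2, E=1, F=1, G=1, H=2, I=2, J=2. No two adjacent vertices share a color.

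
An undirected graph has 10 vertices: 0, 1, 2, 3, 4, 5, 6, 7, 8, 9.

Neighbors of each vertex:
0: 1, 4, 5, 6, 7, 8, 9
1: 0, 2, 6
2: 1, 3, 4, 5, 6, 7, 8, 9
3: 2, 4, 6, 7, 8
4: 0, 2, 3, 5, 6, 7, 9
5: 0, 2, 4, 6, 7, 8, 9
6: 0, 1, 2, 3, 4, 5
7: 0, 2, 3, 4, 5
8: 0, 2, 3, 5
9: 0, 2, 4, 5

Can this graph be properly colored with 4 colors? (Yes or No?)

Yes

The chromatic number is 4. 2, 3, 4, 6 form a clique, so at least 4 colors are needed.
4 colors suffice: 0=red, 1=blue, 2=red, 3=green, 4=blue, 5=green, 6=yellow, 7=yellow, 8=blue, 9=yellow.
That is already a proper 4-coloring.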